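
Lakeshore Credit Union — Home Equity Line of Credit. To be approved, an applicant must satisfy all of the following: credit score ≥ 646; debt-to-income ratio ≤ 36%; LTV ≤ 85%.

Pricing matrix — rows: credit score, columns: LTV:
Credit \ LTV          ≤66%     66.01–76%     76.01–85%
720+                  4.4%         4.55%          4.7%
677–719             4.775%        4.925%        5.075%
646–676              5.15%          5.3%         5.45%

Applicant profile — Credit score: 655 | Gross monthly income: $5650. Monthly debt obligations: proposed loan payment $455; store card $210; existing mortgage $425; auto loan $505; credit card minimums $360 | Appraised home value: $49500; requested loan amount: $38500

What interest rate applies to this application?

5.45%

Credit score 655 ≥ 646; Total monthly debts = (455 + 210 + 425 + 505 + 360) = 1,955. DTI = 1,955/5,650 = 34.6% ≤ 36%
Loan-to-value = 38,500/49,500 = 77.8% — pass (85% max)
Row: 655 falls in 646–676. Column: 77.8% falls in 76.01–85%. Rate = 5.45%.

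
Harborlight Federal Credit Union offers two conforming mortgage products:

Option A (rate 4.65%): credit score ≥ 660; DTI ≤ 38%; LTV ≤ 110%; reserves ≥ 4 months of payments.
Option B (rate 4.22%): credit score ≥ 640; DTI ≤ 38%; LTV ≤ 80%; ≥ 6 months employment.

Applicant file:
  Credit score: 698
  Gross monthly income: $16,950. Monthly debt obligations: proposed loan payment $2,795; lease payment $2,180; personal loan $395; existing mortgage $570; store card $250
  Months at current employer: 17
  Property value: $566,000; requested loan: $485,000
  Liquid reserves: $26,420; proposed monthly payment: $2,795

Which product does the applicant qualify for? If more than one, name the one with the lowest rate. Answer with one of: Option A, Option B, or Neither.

Total debts = (2,795 + 2,180 + 395 + 570 + 250) = 6,190; DTI = 6,190/16,950 = 36.5%.
LTV = 485,000/566,000 = 85.7%.
Reserves = 26,420/2,795 = 9.5 months.
Option A: score 698 ≥ 660; DTI 36.5% ≤ 38%; LTV 85.7% ≤ 110%; reserves 9.5 ≥ 4 mo → qualifies.
Option B: score 698 ≥ 640; DTI 36.5% ≤ 38%; LTV 85.7% > 80%; employment 17 ≥ 6 mo → does not qualify.

Option A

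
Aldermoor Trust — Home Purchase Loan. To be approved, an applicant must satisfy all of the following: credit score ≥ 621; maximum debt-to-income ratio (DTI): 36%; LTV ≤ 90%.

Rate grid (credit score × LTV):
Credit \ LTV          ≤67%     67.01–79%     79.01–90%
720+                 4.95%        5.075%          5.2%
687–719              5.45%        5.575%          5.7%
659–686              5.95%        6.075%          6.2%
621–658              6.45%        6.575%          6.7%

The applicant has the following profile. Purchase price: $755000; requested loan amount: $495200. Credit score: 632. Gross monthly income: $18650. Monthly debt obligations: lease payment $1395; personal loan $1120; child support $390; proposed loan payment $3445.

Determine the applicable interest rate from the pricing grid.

Credit score 632 ≥ 621; Total monthly debts = (1,395 + 1,120 + 390 + 3,445) = 6,350. Debt-to-income = 6,350/18,650 = 34% — meets 36% limit
Loan-to-value = 495,200/755,000 = 65.6% — pass (90% max)
Score 632 is in the 621–658 band; LTV 65.6% is in the ≤67% band → 6.45%.

6.45%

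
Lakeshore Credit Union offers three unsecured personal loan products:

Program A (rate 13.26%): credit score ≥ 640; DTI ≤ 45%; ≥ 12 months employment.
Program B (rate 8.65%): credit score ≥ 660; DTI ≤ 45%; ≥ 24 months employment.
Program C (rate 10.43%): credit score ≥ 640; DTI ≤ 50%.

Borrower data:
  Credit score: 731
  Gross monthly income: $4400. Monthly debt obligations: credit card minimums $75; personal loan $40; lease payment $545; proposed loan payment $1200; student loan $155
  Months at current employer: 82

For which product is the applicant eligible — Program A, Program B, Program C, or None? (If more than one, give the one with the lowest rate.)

Program C

Total debts = (75 + 40 + 545 + 1,200 + 155) = 2,015; DTI = 2,015/4,400 = 45.8%.
Program A: score 731 ≥ 640; DTI 45.8% > 45%; employment 82 ≥ 12 mo → does not qualify.
Program B: score 731 ≥ 660; DTI 45.8% > 45%; employment 82 ≥ 24 mo → does not qualify.
Program C: score 731 ≥ 640; DTI 45.8% ≤ 50% → qualifies.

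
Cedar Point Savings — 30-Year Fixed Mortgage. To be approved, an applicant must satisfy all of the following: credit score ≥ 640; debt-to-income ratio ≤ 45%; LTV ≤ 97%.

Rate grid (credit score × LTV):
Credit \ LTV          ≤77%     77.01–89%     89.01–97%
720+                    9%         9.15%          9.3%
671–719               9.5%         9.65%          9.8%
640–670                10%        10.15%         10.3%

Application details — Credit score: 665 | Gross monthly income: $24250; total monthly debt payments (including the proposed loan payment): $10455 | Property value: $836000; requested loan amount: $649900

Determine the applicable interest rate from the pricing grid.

10.15%

Credit score 665 ≥ 640; DTI: 10,455 ÷ 24,250 = 43.1%, within the 45% cap
LTV = 649,900/836,000 = 77.7% ≤ 97%
Row: 665 falls in 640–670. Column: 77.7% falls in 77.01–89%. Rate = 10.15%.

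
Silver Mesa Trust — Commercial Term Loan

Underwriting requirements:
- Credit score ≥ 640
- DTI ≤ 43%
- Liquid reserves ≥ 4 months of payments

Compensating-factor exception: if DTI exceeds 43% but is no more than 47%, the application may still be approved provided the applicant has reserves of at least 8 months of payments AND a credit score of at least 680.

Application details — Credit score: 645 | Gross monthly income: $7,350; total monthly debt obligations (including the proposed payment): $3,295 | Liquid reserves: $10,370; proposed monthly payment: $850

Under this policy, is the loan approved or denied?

Credit score 645 ≥ 640 (meets base)
DTI: 3,295 ÷ 7,350 = 44.8%, over the 43% base limit.
Reserves = 10,370/850 = 12.2 months ≥ 4
DTI 44.8% is within the 43%–47% exception band; checking compensating factors.
Override check — reserves: 12.2 mo (ok); score: 645 (below 680).
Override conditions not both satisfied; exception does not apply.

Denied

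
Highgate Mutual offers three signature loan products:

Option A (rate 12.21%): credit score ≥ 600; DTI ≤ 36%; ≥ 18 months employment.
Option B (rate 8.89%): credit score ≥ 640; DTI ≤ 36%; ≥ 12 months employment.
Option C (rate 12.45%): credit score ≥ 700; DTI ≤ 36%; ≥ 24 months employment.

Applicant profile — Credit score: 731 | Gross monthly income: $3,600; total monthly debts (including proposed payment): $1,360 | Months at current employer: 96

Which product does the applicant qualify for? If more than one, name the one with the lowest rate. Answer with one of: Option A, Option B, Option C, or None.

None

DTI = 1,360/3,600 = 37.8%.
Option A: score 731 ≥ 600; DTI 37.8% > 36%; employment 96 ≥ 18 mo → does not qualify.
Option B: score 731 ≥ 640; DTI 37.8% > 36%; employment 96 ≥ 12 mo → does not qualify.
Option C: score 731 ≥ 700; DTI 37.8% > 36%; employment 96 ≥ 24 mo → does not qualify.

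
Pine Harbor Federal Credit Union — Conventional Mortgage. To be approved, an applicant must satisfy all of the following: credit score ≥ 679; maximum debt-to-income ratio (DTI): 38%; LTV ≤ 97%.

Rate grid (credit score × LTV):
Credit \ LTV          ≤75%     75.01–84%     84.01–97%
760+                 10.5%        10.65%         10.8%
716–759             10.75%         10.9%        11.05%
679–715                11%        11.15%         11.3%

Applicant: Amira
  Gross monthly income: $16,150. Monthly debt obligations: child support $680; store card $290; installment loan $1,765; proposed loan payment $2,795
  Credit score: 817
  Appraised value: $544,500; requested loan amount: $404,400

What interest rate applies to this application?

10.5%

Credit score 817 ≥ 679; Total monthly debts = (680 + 290 + 1,765 + 2,795) = 5,530. DTI = 5,530/16,150 = 34.2% ≤ 38%
LTV: 404,400 ÷ 544,500 = 74.3%, within 97% cap
Row: 817 falls in 760+. Column: 74.3% falls in ≤75%. Rate = 10.5%.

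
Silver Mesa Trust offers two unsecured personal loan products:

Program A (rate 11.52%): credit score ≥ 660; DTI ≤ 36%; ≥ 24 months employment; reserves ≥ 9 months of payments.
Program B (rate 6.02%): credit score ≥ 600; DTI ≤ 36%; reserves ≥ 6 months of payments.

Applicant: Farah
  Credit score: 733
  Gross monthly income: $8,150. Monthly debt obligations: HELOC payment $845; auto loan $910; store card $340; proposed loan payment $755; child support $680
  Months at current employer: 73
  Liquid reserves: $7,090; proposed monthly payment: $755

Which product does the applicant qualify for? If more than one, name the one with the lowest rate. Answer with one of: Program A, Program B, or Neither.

Total debts = (845 + 910 + 340 + 755 + 680) = 3,530; DTI = 3,530/8,150 = 43.3%.
Reserves = 7,090/755 = 9.4 months.
Program A: score 733 ≥ 660; DTI 43.3% > 36%; employment 73 ≥ 24 mo; reserves 9.4 ≥ 9 mo → does not qualify.
Program B: score 733 ≥ 600; DTI 43.3% > 36%; reserves 9.4 ≥ 6 mo → does not qualify.

Neither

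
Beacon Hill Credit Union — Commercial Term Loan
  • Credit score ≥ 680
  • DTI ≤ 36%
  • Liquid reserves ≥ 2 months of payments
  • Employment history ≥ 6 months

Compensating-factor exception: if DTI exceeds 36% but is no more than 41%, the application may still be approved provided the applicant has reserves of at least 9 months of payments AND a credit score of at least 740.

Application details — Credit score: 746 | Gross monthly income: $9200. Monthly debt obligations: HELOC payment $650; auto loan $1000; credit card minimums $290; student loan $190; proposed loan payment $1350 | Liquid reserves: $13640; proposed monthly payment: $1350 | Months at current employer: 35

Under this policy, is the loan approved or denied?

Approved

Credit score 746 ≥ 680 (meets base)
Total debts = (650 + 1,000 + 290 + 190 + 1,350) = 3,480. DTI = 3,480/9,200 = 37.8% > 36% — standard DTI limit exceeded.
Reserves = 13,640/1,350 = 10.1 months ≥ 2
Employment 35 ≥ 6 months
37.8% falls in the override range (36%–41%), so the compensating-factor test applies.
Override check — reserves: 10.1 mo (ok); score: 746 (ok).
Both compensating conditions met → exception applies.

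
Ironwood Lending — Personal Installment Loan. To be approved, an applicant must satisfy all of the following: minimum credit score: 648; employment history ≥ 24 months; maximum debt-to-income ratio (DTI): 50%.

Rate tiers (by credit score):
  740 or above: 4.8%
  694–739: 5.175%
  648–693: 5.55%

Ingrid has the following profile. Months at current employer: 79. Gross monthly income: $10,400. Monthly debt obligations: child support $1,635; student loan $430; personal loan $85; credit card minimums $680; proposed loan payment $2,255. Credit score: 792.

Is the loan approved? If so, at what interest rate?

Approved at 4.8%

Credit score 792 ≥ 648 (meets minimum)
Total monthly debts = (1,635 + 430 + 85 + 680 + 2,255) = 5,085. DTI = 5,085/10,400 = 48.9% ≤ 50%
Employment 79 ≥ 24 months
All requirements met. Score 792 falls in the 740 or above tier → 4.8%.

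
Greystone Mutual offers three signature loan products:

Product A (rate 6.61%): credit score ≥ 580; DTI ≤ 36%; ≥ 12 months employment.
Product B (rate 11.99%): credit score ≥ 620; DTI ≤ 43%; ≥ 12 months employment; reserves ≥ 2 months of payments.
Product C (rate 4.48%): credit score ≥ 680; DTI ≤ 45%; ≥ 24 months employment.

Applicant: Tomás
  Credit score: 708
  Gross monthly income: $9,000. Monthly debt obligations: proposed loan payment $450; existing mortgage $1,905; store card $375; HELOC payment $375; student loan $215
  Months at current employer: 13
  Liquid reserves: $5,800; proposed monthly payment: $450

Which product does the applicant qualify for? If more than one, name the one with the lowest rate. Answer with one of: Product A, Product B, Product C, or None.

Product B

Total debts = (450 + 1,905 + 375 + 375 + 215) = 3,320; DTI = 3,320/9,000 = 36.9%.
Reserves = 5,800/450 = 12.9 months.
Product A: score 708 ≥ 580; DTI 36.9% > 36%; employment 13 ≥ 12 mo → does not qualify.
Product B: score 708 ≥ 620; DTI 36.9% ≤ 43%; employment 13 ≥ 12 mo; reserves 12.9 ≥ 2 mo → qualifies.
Product C: score 708 ≥ 680; DTI 36.9% ≤ 45%; employment 13 < 24 mo → does not qualify.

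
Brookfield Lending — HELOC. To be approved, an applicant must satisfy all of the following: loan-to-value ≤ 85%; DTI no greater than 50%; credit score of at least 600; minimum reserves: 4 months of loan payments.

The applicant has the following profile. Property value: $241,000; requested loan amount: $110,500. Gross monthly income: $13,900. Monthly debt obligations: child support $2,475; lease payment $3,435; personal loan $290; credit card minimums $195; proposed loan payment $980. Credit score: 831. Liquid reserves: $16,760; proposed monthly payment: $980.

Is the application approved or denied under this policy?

Denied

LTV = 110,500/241,000 = 45.9% ≤ 85%
Total monthly debts = (2,475 + 3,435 + 290 + 195 + 980) = 7,375. Debt-to-income = 7,375/13,900 = 53.1% — over 50% limit
Credit score 831 ≥ 600 (meets)
Liquid reserves cover 16,760/980 = 17.1 months — ≥ 4 required
Fails on DTI.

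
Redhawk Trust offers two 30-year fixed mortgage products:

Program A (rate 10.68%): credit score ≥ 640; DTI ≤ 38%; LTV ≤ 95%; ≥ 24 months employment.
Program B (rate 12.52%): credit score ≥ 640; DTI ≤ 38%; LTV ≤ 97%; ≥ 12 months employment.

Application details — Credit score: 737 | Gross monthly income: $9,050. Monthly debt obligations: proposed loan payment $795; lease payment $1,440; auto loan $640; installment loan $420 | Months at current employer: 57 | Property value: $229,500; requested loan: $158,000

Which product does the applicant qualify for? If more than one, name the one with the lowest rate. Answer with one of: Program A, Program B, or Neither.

Total debts = (795 + 1,440 + 640 + 420) = 3,295; DTI = 3,295/9,050 = 36.4%.
LTV = 158,000/229,500 = 68.8%.
Program A: score 737 ≥ 640; DTI 36.4% ≤ 38%; LTV 68.8% ≤ 95%; employment 57 ≥ 24 mo → qualifies.
Program B: score 737 ≥ 640; DTI 36.4% ≤ 38%; LTV 68.8% ≤ 97%; employment 57 ≥ 12 mo → qualifies.
Qualifying: Program A, Program B. Lowest rate is 10.68% → Program A.

Program A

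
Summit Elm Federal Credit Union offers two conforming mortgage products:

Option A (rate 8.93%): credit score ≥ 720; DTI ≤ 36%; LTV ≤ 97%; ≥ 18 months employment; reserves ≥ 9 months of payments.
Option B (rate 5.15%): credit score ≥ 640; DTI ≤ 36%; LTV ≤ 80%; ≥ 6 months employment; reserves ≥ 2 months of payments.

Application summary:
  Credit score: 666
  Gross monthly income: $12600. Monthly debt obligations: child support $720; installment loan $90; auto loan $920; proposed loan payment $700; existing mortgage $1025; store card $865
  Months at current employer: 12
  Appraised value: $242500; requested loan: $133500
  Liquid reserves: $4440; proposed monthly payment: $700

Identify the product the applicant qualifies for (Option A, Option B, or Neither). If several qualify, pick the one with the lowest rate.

Total debts = (720 + 90 + 920 + 700 + 1,025 + 865) = 4,320; DTI = 4,320/12,600 = 34.3%.
LTV = 133,500/242,500 = 55.1%.
Reserves = 4,440/700 = 6.3 months.
Option A: score 666 < 720; DTI 34.3% ≤ 36%; LTV 55.1% ≤ 97%; employment 12 < 18 mo; reserves 6.3 < 9 mo → does not qualify.
Option B: score 666 ≥ 640; DTI 34.3% ≤ 36%; LTV 55.1% ≤ 80%; employment 12 ≥ 6 mo; reserves 6.3 ≥ 2 mo → qualifies.

Option B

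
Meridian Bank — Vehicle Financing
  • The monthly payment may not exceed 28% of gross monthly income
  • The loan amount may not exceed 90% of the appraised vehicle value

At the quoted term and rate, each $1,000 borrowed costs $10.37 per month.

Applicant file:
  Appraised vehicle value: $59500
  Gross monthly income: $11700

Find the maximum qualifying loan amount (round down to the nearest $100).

Payment cap: 28% × $11,700 = $3,276/month.
At $10.37 per $1,000, that supports 3,276/10.37 × 1,000 ≈ $315,911 → $315,900.
LTV cap: 90% × $59,500 = $53,550 → $53,500.
Binding constraint: loan-to-value.

$53,500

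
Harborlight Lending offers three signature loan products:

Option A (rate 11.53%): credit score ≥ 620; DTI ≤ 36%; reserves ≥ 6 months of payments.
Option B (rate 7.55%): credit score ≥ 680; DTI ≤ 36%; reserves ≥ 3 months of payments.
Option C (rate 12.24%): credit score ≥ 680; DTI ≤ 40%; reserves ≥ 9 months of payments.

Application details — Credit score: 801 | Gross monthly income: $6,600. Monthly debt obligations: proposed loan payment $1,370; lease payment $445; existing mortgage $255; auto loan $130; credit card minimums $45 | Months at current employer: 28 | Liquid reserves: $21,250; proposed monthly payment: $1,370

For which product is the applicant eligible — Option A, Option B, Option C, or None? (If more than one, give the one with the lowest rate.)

Total debts = (1,370 + 445 + 255 + 130 + 45) = 2,245; DTI = 2,245/6,600 = 34%.
Reserves = 21,250/1,370 = 15.5 months.
Option A: score 801 ≥ 620; DTI 34% ≤ 36%; reserves 15.5 ≥ 6 mo → qualifies.
Option B: score 801 ≥ 680; DTI 34% ≤ 36%; reserves 15.5 ≥ 3 mo → qualifies.
Option C: score 801 ≥ 680; DTI 34% ≤ 40%; reserves 15.5 ≥ 9 mo → qualifies.
Qualifying: Option A, Option B, Option C. Lowest rate is 7.55% → Option B.

Option B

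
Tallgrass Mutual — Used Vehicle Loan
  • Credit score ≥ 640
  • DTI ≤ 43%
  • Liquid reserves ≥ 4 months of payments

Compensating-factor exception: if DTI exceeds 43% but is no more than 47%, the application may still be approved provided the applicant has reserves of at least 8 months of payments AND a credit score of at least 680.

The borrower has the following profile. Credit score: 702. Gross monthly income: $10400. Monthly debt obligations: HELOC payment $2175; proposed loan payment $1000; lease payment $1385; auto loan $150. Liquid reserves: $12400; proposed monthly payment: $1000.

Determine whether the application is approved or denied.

Approved

Credit score 702 ≥ 640 (meets base)
Total debts = (2,175 + 1,000 + 1,385 + 150) = 4,710. DTI: 4,710 ÷ 10,400 = 45.3%, over the 43% base limit.
Reserves = 12,400/1,000 = 12.4 months ≥ 4
45.3% falls in the override range (43%–47%), so the compensating-factor test applies.
Override check — reserves: 12.4 mo (ok); score: 702 (ok).
Both compensating conditions met → exception applies.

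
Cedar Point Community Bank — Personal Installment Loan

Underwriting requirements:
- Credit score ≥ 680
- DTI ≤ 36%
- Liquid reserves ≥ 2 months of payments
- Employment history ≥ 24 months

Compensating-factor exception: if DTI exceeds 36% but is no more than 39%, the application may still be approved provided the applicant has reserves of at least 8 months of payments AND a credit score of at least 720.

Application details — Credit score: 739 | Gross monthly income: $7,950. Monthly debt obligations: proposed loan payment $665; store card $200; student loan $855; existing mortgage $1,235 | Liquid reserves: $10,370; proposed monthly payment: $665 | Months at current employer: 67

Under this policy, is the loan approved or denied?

Approved

Credit score 739 ≥ 680 (meets base)
Total debts = (665 + 200 + 855 + 1,235) = 2,955. DTI = 2,955/7,950 = 37.2% > 36% — standard DTI limit exceeded.
Liquid reserves cover 10,370/665 = 15.6 months — ≥ 2 required
Employment 67 ≥ 24 months
37.2% falls in the override range (36%–39%), so the compensating-factor test applies.
Override check — reserves: 15.6 mo (ok); score: 739 (ok).
Both override conditions satisfied; DTI exception granted.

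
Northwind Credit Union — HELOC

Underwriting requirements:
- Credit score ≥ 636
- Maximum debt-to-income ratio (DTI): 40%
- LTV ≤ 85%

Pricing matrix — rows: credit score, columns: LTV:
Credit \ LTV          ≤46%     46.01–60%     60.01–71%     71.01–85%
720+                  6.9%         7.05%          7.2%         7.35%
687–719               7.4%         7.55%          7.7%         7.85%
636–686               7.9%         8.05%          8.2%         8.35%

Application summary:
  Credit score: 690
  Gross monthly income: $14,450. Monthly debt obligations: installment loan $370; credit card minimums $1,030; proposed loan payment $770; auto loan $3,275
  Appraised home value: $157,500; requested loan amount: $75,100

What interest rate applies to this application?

7.55%

Credit score 690 ≥ 636; Total monthly debts = (370 + 1,030 + 770 + 3,275) = 5,445. DTI: 5,445 ÷ 14,450 = 37.7%, within the 40% cap
LTV: 75,100 ÷ 157,500 = 47.7%, within 85% cap
Row: 690 falls in 687–719. Column: 47.7% falls in 46.01–60%. Rate = 7.55%.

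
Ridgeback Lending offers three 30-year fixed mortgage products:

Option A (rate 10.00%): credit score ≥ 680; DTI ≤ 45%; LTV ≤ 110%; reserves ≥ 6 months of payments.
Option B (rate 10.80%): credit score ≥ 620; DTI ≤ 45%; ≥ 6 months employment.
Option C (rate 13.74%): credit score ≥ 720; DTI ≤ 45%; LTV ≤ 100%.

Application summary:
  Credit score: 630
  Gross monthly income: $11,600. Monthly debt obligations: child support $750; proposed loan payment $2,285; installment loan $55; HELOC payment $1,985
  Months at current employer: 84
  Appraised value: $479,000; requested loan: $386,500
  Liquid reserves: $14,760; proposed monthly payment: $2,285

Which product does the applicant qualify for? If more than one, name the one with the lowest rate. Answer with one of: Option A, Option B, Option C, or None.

Total debts = (750 + 2,285 + 55 + 1,985) = 5,075; DTI = 5,075/11,600 = 43.8%.
LTV = 386,500/479,000 = 80.7%.
Reserves = 14,760/2,285 = 6.5 months.
Option A: score 630 < 680; DTI 43.8% ≤ 45%; LTV 80.7% ≤ 110%; reserves 6.5 ≥ 6 mo → does not qualify.
Option B: score 630 ≥ 620; DTI 43.8% ≤ 45%; employment 84 ≥ 6 mo → qualifies.
Option C: score 630 < 720; DTI 43.8% ≤ 45%; LTV 80.7% ≤ 100% → does not qualify.

Option B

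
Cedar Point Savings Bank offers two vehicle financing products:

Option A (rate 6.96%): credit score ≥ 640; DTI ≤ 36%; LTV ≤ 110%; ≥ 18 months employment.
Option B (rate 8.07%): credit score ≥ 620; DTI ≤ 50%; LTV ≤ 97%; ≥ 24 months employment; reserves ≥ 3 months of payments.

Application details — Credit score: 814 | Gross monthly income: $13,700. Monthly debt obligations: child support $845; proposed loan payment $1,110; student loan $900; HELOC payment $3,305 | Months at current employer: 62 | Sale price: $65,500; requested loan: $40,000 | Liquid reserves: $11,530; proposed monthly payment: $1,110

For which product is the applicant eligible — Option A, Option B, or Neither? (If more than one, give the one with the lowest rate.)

Total debts = (845 + 1,110 + 900 + 3,305) = 6,160; DTI = 6,160/13,700 = 45%.
LTV = 40,000/65,500 = 61.1%.
Reserves = 11,530/1,110 = 10.4 months.
Option A: score 814 ≥ 640; DTI 45% > 36%; LTV 61.1% ≤ 110%; employment 62 ≥ 18 mo → does not qualify.
Option B: score 814 ≥ 620; DTI 45% ≤ 50%; LTV 61.1% ≤ 97%; employment 62 ≥ 24 mo; reserves 10.4 ≥ 3 mo → qualifies.

Option B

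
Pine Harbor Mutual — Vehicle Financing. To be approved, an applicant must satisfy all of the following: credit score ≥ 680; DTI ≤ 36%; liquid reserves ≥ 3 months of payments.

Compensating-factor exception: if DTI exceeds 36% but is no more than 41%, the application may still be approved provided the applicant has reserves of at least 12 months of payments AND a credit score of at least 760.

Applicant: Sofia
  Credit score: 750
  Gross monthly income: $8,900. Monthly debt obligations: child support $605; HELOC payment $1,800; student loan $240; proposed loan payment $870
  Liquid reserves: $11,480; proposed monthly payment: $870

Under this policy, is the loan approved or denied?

Credit score 750 ≥ 680 (meets base)
Total debts = (605 + 1,800 + 240 + 870) = 3,515. DTI = 3,515/8,900 = 39.5% > 36% — standard DTI limit exceeded.
Reserves = 11,480/870 = 13.2 months ≥ 3
DTI 39.5% is within the 36%–41% exception band; checking compensating factors.
Reserves 13.2 ≥ 12 months; credit score 750 < 760.
Override conditions not both satisfied; exception does not apply.

Denied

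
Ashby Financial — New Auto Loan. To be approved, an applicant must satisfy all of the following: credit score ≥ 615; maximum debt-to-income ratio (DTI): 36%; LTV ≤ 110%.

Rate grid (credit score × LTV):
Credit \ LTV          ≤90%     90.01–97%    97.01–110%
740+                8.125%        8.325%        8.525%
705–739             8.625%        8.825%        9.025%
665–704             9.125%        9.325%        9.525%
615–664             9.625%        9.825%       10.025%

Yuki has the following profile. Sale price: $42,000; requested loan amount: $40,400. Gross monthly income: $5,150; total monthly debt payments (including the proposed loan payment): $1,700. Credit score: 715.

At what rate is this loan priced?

Credit score 715 ≥ 615; DTI = 1,700/5,150 = 33% ≤ 36%
Loan-to-value = 40,400/42,000 = 96.2% — pass (110% max)
Score 715 is in the 705–739 band; LTV 96.2% is in the 90.01–97% band → 8.825%.

8.825%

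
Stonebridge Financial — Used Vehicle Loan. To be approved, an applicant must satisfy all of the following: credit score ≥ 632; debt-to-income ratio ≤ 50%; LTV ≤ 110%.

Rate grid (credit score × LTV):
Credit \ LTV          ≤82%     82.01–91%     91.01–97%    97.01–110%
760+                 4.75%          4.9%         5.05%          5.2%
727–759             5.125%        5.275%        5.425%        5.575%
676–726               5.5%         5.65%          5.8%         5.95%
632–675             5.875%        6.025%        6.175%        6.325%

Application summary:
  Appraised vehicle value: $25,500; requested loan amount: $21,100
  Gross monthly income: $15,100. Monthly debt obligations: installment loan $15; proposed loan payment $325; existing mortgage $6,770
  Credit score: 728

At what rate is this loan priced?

5.275%

Credit score 728 ≥ 632; Total monthly debts = (15 + 325 + 6,770) = 7,110. DTI = 7,110/15,100 = 47.1% ≤ 50%
LTV = 21,100/25,500 = 82.7% ≤ 110%
Credit 728 → row 727–759; LTV 82.7% → column 82.01–91%. Grid cell → 5.275%.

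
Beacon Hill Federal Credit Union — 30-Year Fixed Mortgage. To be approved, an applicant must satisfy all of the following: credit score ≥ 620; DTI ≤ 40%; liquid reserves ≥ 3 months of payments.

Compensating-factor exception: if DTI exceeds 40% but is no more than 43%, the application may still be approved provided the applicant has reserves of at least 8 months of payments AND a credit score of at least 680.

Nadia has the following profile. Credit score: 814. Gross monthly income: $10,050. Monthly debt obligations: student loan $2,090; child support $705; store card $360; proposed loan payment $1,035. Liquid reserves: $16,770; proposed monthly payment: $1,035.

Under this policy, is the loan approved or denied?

Credit score 814 ≥ 620 (meets base)
Total debts = (2,090 + 705 + 360 + 1,035) = 4,190. DTI = 4,190/10,050 = 41.7% > 40% — standard DTI limit exceeded.
Reserves: 16,770 ÷ 1,035 = 16.2 months (meets 3-month minimum)
41.7% falls in the override range (40%–43%), so the compensating-factor test applies.
Override check — reserves: 16.2 mo (ok); score: 814 (ok).
Both override conditions satisfied; DTI exception granted.

Approved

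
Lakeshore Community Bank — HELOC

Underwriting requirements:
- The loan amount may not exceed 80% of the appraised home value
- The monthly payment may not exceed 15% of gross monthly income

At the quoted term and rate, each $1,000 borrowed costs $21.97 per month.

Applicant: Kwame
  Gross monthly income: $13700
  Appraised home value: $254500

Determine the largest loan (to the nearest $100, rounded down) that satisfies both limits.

Payment cap: 15% × $13,700 = $2,055/month.
At $21.97 per $1,000, that supports 2,055/21.97 × 1,000 ≈ $93,536 → $93,500.
LTV cap: 80% × $254,500 = $203,600 → $203,600.
Binding constraint: payment-to-income.

$93,500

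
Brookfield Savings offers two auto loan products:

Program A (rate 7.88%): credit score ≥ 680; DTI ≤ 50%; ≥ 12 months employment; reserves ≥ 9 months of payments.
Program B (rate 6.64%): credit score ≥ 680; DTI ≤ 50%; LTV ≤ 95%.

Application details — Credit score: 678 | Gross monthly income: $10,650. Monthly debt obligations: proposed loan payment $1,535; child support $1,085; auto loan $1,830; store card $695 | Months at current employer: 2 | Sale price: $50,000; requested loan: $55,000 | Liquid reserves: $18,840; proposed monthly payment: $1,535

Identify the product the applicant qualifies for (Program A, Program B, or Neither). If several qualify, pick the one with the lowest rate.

Total debts = (1,535 + 1,085 + 1,830 + 695) = 5,145; DTI = 5,145/10,650 = 48.3%.
LTV = 55,000/50,000 = 110%.
Reserves = 18,840/1,535 = 12.3 months.
Program A: score 678 < 680; DTI 48.3% ≤ 50%; employment 2 < 12 mo; reserves 12.3 ≥ 9 mo → does not qualify.
Program B: score 678 < 680; DTI 48.3% ≤ 50%; LTV 110% > 95% → does not qualify.

Neither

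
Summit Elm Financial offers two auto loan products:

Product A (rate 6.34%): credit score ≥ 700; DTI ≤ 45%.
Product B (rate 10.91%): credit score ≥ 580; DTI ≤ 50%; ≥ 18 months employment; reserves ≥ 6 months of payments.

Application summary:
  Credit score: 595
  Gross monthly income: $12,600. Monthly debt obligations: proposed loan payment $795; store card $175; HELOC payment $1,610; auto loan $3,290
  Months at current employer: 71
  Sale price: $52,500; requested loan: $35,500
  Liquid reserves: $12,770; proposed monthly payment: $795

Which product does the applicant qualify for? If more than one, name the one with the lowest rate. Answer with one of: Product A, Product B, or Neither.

Product B

Total debts = (795 + 175 + 1,610 + 3,290) = 5,870; DTI = 5,870/12,600 = 46.6%.
LTV = 35,500/52,500 = 67.6%.
Reserves = 12,770/795 = 16.1 months.
Product A: score 595 < 700; DTI 46.6% > 45% → does not qualify.
Product B: score 595 ≥ 580; DTI 46.6% ≤ 50%; employment 71 ≥ 18 mo; reserves 16.1 ≥ 6 mo → qualifies.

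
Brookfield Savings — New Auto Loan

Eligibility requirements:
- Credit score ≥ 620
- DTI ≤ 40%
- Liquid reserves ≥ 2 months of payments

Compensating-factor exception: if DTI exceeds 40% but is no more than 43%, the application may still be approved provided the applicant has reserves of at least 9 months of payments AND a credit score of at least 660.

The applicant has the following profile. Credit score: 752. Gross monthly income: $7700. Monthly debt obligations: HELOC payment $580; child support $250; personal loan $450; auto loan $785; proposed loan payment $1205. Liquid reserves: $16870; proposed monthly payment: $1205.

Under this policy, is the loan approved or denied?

Credit score 752 ≥ 620 (meets base)
Total debts = (580 + 250 + 450 + 785 + 1,205) = 3,270. DTI = 3,270/7,700 = 42.5% > 40% — standard DTI limit exceeded.
Reserves: 16,870 ÷ 1,205 = 14.0 months (meets 2-month minimum)
42.5% falls in the override range (40%–43%), so the compensating-factor test applies.
Reserves 14.0 ≥ 9 months; credit score 752 ≥ 660.
Both compensating conditions met → exception applies.

Approved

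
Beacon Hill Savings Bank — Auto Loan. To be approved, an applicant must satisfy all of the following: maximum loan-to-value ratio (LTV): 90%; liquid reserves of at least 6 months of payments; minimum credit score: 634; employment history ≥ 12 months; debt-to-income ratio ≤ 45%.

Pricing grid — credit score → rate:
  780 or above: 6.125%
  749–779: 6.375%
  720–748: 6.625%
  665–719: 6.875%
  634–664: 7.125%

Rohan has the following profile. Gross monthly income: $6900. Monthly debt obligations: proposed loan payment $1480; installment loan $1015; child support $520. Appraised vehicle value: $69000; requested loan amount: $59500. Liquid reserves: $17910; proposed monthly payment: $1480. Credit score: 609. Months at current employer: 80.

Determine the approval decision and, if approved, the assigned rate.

Denied

Credit score 609 < 634 (below minimum)
Total monthly debts = (1,480 + 1,015 + 520) = 3,015. Debt-to-income = 3,015/6,900 = 43.7% — meets 45% limit
LTV = 59,500/69,000 = 86.2% ≤ 90%
Reserves: 17,910 ÷ 1,480 = 12.1 months (meets 6-month minimum)
Employment 80 ≥ 12 months
Not all requirements met → denied.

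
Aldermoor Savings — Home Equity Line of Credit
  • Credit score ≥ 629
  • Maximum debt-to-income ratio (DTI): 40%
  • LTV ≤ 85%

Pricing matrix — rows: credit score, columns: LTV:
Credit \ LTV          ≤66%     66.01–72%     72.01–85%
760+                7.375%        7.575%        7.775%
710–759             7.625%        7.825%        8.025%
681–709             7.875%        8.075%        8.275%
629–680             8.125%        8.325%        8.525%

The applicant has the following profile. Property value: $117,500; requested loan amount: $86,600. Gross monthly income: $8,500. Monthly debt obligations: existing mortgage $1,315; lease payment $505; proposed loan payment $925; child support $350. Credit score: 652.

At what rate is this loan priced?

Credit score 652 ≥ 629; Total monthly debts = (1,315 + 505 + 925 + 350) = 3,095. DTI: 3,095 ÷ 8,500 = 36.4%, within the 40% cap
LTV = 86,600/117,500 = 73.7% ≤ 85%
Row: 652 falls in 629–680. Column: 73.7% falls in 72.01–85%. Rate = 8.525%.

8.525%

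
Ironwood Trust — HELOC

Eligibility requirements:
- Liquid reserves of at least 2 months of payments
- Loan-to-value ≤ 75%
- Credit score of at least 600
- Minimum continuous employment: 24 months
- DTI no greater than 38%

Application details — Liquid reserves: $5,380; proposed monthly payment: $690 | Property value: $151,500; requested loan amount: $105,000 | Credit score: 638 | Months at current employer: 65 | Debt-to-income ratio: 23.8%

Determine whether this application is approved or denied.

Approved

Liquid reserves cover 5,380/690 = 7.8 months — ≥ 2 required
LTV: 105,000 ÷ 151,500 = 69.3%, within 75% cap
Credit score 638 ≥ 600 (meets)
Employment 65 ≥ 24 months
Debt-to-income 23.8% vs 38% cap — pass
All criteria satisfied.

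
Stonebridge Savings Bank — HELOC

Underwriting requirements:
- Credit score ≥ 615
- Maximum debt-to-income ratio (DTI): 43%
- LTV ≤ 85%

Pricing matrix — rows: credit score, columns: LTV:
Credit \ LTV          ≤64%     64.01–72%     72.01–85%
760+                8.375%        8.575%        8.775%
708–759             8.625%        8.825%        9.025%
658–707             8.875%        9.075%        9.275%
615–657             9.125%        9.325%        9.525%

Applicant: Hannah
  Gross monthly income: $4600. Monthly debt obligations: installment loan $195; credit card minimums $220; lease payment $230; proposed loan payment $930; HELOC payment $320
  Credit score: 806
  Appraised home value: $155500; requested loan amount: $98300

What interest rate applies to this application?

8.375%

Credit score 806 ≥ 615; Total monthly debts = (195 + 220 + 230 + 930 + 320) = 1,895. DTI = 1,895/4,600 = 41.2% ≤ 43%
LTV: 98,300 ÷ 155,500 = 63.2%, within 85% cap
Row: 806 falls in 760+. Column: 63.2% falls in ≤64%. Rate = 8.375%.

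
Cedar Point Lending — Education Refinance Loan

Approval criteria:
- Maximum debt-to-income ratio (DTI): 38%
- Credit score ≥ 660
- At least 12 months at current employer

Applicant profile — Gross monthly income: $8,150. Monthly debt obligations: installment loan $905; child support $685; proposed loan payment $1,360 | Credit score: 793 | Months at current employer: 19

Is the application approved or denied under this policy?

Approved

Total monthly debts = (905 + 685 + 1,360) = 2,950. Debt-to-income = 2,950/8,150 = 36.2% — meets 38% limit
Credit score 793 ≥ 660 (meets)
Employment 19 ≥ 12 months
All criteria satisfied.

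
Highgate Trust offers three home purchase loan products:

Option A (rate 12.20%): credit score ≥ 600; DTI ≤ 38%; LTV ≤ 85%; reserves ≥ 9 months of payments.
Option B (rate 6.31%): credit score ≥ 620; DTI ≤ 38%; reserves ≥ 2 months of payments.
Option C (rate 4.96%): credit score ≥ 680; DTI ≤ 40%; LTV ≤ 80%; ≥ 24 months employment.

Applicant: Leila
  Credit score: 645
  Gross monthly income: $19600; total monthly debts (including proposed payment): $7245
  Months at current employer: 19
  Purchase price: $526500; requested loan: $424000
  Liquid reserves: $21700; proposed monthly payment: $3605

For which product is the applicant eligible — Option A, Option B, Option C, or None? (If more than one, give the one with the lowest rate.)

Option B

DTI = 7,245/19,600 = 37%.
LTV = 424,000/526,500 = 80.5%.
Reserves = 21,700/3,605 = 6.0 months.
Option A: score 645 ≥ 600; DTI 37% ≤ 38%; LTV 80.5% ≤ 85%; reserves 6.0 < 9 mo → does not qualify.
Option B: score 645 ≥ 620; DTI 37% ≤ 38%; reserves 6.0 ≥ 2 mo → qualifies.
Option C: score 645 < 680; DTI 37% ≤ 40%; LTV 80.5% > 80%; employment 19 < 24 mo → does not qualify.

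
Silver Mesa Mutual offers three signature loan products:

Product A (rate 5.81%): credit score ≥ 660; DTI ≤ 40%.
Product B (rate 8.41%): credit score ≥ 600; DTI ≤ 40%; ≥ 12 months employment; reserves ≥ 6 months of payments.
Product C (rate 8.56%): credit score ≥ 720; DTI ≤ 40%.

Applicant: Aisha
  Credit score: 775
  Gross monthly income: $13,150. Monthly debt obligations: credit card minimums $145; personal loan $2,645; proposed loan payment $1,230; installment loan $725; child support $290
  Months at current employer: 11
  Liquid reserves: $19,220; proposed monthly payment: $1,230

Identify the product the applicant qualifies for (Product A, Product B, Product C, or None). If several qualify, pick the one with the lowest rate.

Product A

Total debts = (145 + 2,645 + 1,230 + 725 + 290) = 5,035; DTI = 5,035/13,150 = 38.3%.
Reserves = 19,220/1,230 = 15.6 months.
Product A: score 775 ≥ 660; DTI 38.3% ≤ 40% → qualifies.
Product B: score 775 ≥ 600; DTI 38.3% ≤ 40%; employment 11 < 12 mo; reserves 15.6 ≥ 6 mo → does not qualify.
Product C: score 775 ≥ 720; DTI 38.3% ≤ 40% → qualifies.
Qualifying: Product A, Product C. Lowest rate is 5.81% → Product A.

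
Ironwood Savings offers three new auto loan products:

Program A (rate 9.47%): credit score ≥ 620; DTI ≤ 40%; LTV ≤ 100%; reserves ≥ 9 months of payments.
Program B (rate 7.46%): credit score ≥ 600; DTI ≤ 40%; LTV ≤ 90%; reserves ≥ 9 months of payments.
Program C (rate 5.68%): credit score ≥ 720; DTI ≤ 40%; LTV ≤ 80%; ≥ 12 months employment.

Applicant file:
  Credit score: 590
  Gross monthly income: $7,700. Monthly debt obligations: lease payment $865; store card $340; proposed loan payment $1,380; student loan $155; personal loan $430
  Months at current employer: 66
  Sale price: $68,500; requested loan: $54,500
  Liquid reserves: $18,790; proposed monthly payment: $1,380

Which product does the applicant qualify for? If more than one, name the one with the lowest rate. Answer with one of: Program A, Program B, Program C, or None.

None

Total debts = (865 + 340 + 1,380 + 155 + 430) = 3,170; DTI = 3,170/7,700 = 41.2%.
LTV = 54,500/68,500 = 79.6%.
Reserves = 18,790/1,380 = 13.6 months.
Program A: score 590 < 620; DTI 41.2% > 40%; LTV 79.6% ≤ 100%; reserves 13.6 ≥ 9 mo → does not qualify.
Program B: score 590 < 600; DTI 41.2% > 40%; LTV 79.6% ≤ 90%; reserves 13.6 ≥ 9 mo → does not qualify.
Program C: score 590 < 720; DTI 41.2% > 40%; LTV 79.6% ≤ 80%; employment 66 ≥ 12 mo → does not qualify.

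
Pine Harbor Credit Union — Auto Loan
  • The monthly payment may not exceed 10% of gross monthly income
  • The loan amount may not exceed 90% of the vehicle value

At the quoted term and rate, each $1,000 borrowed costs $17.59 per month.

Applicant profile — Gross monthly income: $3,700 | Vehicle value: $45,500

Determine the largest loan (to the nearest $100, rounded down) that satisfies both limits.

Payment cap: 10% × $3,700 = $370/month.
At $17.59 per $1,000, that supports 370/17.59 × 1,000 ≈ $21,034 → $21,000.
LTV cap: 90% × $45,500 = $40,950 → $40,900.
Binding constraint: payment-to-income.

$21,000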